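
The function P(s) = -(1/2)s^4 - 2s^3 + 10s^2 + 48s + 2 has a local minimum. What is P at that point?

P'(s) = -2s^3 - 6s^2 + 20s + 48 = 0 at s = -4, -2, 3.
Since P''(s) = -6s^2 - 12s + 20, we get P''(-4) = -28 < 0 ⇒ local maximum; P''(-2) = 20 > 0 ⇒ local minimum; P''(3) = -70 < 0 ⇒ local maximum.
The local minimum is P(-2) = -46.

-46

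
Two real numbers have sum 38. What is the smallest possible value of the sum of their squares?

722

With a + b = 38, a^2 + b^2 = a^2 + (38 − a)^2.
The derivative 2a − 2(38 − a) = 4a − 76 vanishes at a = 19; second derivative 4 > 0, a minimum.
The minimum is 2·(19)^2 = 722.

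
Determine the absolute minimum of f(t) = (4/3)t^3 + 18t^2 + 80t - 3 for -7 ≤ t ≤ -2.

-415/3

Differentiating, f'(t) = 4t^2 + 36t + 80; which vanishes at t = -5 and t = -4.
Candidates: f(-7) = -415/3, f(-5) = -359/3, f(-4) = -361/3, f(-2) = -305/3.
So the minimum is f(-7) = -415/3.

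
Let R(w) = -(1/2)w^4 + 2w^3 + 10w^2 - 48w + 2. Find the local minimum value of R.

R'(w) = -2w^3 + 6w^2 + 20w - 48 = 0 at w = -3, 2, 4.
Second-derivative test with R''(w) = -6w^2 + 12w + 20: R''(-3) = -70 < 0 ⇒ local maximum; R''(2) = 20 > 0 ⇒ local minimum; R''(4) = -28 < 0 ⇒ local maximum.
So the local minimum value is R(2) = -46.

-46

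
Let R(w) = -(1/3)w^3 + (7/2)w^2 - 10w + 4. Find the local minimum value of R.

Critical points: R'(w) = -w^2 + 7w - 10 vanishes at w = 2, 5.
Second-derivative test with R''(w) = -2w + 7: R''(2) = 3 > 0 ⇒ local minimum; R''(5) = -3 < 0 ⇒ local maximum.
So the local minimum value is R(2) = -14/3.

-14/3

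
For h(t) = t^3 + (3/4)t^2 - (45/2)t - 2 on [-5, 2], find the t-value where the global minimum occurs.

Differentiating, h'(t) = 3t^2 + (3/2)t - 45/2; whose only zero in [-5, 2] is t = -3.
Compare values at every candidate in [-5, 2]: h(-5) = 17/4,  h(-3) = 181/4,  h(2) = -36.
The minimum over the interval is -36, attained at t = 2.

2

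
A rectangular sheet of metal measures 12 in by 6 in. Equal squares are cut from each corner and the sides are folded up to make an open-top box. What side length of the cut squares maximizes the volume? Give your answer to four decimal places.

With cut size x, the volume is V(x) = x(12 − 2x)(6 − 2x) for 0 < x < 3.
V'(x) = 12x^2 − 72x + 72. Setting V'(x) = 0 gives x ≈ 1.2679 (the root in (0, 3)).
V''(x) = 24x − 72 is negative there, so this is the maximum; V ≈ 41.5692.

1.2679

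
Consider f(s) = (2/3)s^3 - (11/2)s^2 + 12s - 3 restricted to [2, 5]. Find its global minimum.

Differentiating, f'(s) = 2s^2 - 11s + 12; whose only zero in [2, 5] is s = 4.
Evaluating at the critical points and endpoints: f(2) = 13/3,  f(4) = -1/3,  f(5) = 17/6.
So the minimum is f(4) = -1/3.

-1/3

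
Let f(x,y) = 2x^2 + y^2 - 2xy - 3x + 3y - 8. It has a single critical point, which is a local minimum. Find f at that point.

∂f/∂x = 4x - 2y - 3 = 0 and ∂f/∂y = -2x + 2y + 3 = 0, so (x, y) = (0, -3/2).
The Hessian has f_{xx} = 4, f_{yy} = 2, f_{xy} = -2, giving D = 4 > 0 with f_{xx} > 0, so the point is a local minimum.
f(0, -3/2) = -41/4.

-41/4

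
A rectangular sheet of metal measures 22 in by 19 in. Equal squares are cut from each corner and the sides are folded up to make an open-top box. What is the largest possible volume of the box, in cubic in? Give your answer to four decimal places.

630.5007

With cut size x, the volume is V(x) = x(22 − 2x)(19 − 2x) for 0 < x < 9.5.
V'(x) = 12x^2 − 164x + 418. Setting V'(x) = 0 gives x ≈ 3.3893 (the root in (0, 9.5)).
V''(x) = 24x − 164 is negative there, so this is the maximum; V ≈ 630.5007.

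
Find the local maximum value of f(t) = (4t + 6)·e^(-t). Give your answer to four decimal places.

6.5949

By the product rule, f'(t) = (-4t - 2)·e^(-t). Since e^(-t) > 0, the only critical point is t = -1/2.
f''(-1/2) has the same sign as -4 < 0, so this is a local maximum.
f(-1/2) = (4)·e^(1/2) ≈ 6.5949.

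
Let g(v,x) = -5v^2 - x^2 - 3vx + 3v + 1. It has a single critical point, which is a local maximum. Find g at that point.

20/11

∂g/∂v = -10v - 3x + 3 = 0 and ∂g/∂x = -3v - 2x = 0, so (v, x) = (6/11, -9/11).
The Hessian has g_{vv} = -10, g_{xx} = -2, g_{vx} = -3, giving D = 11 > 0 with g_{vv} < 0, so the point is a local maximum.
g(6/11, -9/11) = 20/11.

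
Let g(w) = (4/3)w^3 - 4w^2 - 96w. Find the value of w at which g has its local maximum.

-4

g'(w) = 4w^2 - 8w - 96. Setting g'(w) = 0 gives w ∈ {-4, 6}.
Since g''(w) = 8w - 8, we get g''(-4) = -40 < 0 ⇒ local maximum; g''(6) = 40 > 0 ⇒ local minimum.
The local maximum is g(-4) = 704/3.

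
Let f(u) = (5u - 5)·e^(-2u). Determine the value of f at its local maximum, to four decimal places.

0.1245

Differentiating with the product rule gives f'(u) = (-10u + 15)·e^(-2u). Since e^(-2u) > 0, the only critical point is u = 3/2.
f''(3/2) has the same sign as -10 < 0, so this is a local maximum.
f(3/2) = (5/2)·e^(-3) ≈ 0.1245.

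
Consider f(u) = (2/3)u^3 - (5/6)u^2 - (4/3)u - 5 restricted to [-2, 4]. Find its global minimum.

Differentiating, f'(u) = 2u^2 - (5/3)u - 4/3; which vanishes at u = -1/2 and u = 4/3.
Compare values at every candidate in [-2, 4]: f(-2) = -11; f(-1/2) = -37/8; f(4/3) = -541/81; f(4) = 19.
Hence the absolute minimum is -11 at u = -2.

-11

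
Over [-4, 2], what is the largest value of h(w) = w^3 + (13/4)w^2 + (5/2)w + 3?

29

h'(w) = 3w^2 + (13/2)w + 5/2, which vanishes at w = -5/3 and w = -1/2.
Candidates: h(-4) = -19; h(-5/3) = 349/108; h(-1/2) = 39/16; h(2) = 29.
So the maximum is h(2) = 29.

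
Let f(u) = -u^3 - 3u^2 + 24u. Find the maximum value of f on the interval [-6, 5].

The derivative is -3u^2 - 6u + 24, which vanishes at u = -4 and u = 2.
Candidates: f(-6) = -36; f(-4) = -80; f(2) = 28; f(5) = -80.
Hence the absolute maximum is 28 at u = 2.

28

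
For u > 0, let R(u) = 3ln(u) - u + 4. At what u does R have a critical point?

R'(u) = 3/u − 1 = 0 gives u = 3.
R''(u) = -3/u², which is negative for u > 0, so this is a local maximum.
R(3) = 3·ln(3) - 3 + 4 ≈ 4.2958.

3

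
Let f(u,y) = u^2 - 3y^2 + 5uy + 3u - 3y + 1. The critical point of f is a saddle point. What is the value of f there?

∂f/∂u = 2u + 5y + 3 = 0 and ∂f/∂y = 5u - 6y - 3 = 0, so (u, y) = (-3/37, -21/37).
The Hessian has f_{uu} = 2, f_{yy} = -6, f_{uy} = 5, giving D = -37 < 0, so the point is a saddle point.
f(-3/37, -21/37) = 64/37.

64/37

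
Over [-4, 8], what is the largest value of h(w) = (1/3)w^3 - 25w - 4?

224/3

h'(w) = w^2 - 25, whose only zero in [-4, 8] is w = 5.
Compare values at every candidate in [-4, 8]: h(-4) = 224/3, h(5) = -262/3, h(8) = -100/3.
The maximum over the interval is 224/3, attained at w = -4.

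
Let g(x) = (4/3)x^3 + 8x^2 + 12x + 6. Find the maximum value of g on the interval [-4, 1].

The derivative is 4x^2 + 16x + 12, which vanishes at x = -3 and x = -1.
Compare values at every candidate in [-4, 1]: g(-4) = 2/3,  g(-3) = 6,  g(-1) = 2/3,  g(1) = 82/3.
Hence the absolute maximum is 82/3 at x = 1.

82/3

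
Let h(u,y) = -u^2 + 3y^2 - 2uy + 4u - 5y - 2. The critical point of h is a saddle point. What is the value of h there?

∂h/∂u = -2u - 2y + 4 = 0 and ∂h/∂y = -2u + 6y - 5 = 0, so (u, y) = (7/8, 9/8).
The Hessian has h_{uu} = -2, h_{yy} = 6, h_{uy} = -2, giving D = -16 < 0, so the point is a saddle point.
h(7/8, 9/8) = -49/16.

-49/16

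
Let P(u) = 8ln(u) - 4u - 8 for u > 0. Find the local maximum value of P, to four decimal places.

-10.4548

P'(u) = 8/u − 4 = 0 gives u = 2.
P''(u) = -8/u², which is negative for u > 0, so this is a local maximum.
P(2) = 8·ln(2) - 8 - 8 ≈ -10.4548.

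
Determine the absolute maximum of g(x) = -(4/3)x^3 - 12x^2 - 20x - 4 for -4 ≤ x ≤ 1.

g'(x) = -4x^2 - 24x - 20, whose only zero in [-4, 1] is x = -1.
Candidates: g(-4) = -92/3,  g(-1) = 16/3,  g(1) = -112/3.
So the maximum is g(-1) = 16/3.

16/3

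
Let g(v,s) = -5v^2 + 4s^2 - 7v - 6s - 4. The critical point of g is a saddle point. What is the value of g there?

∂g/∂v = -10v - 7 = 0 and ∂g/∂s = 8s - 6 = 0, so (v, s) = (-7/10, 3/4).
The Hessian has g_{vv} = -10, g_{ss} = 8, g_{vs} = 0, giving D = -80 < 0, so the point is a saddle point.
g(-7/10, 3/4) = -19/5.

-19/5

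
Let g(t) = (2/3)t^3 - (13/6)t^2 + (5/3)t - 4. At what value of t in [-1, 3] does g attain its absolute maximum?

Differentiating, g'(t) = 2t^2 - (13/3)t + 5/3; which vanishes at t = 1/2 and t = 5/3.
Candidates: g(-1) = -17/2,  g(1/2) = -29/8,  g(5/3) = -673/162,  g(3) = -1/2.
The maximum over the interval is -1/2, attained at t = 3.

3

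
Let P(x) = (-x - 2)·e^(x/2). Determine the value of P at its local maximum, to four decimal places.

By the product rule, P'(x) = (-(1/2)x - 2)·e^(x/2). Since e^(x/2) > 0, the only critical point is x = -4.
P''(-4) has the same sign as -1/2 < 0, so this is a local maximum.
P(-4) = (2)·e^(-2) ≈ 0.2707.

0.2707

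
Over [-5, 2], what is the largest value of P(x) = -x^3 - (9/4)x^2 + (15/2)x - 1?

121/4

P'(x) = -3x^2 - (9/2)x + 15/2, which vanishes at x = -5/2 and x = 1.
Candidates: P(-5) = 121/4, P(-5/2) = -291/16, P(1) = 13/4, P(2) = -3.
So the maximum is P(-5) = 121/4.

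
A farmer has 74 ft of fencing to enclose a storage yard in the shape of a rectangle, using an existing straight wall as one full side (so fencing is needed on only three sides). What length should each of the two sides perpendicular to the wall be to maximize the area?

37/2

Let the sides perpendicular to the wall have length x and the parallel side y, so 2x + y = 74 and the area is A = xy = x(74 − 2x).
A'(x) = 74 − 4x = 0 gives x = 37/2, and A''(x) = −4 < 0 confirms a maximum.
Then y = 74 − 2·37/2 = 37 and A = 1369/2.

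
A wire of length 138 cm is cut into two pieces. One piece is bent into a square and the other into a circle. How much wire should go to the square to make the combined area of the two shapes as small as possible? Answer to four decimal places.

77.2937

Let x be the length used for the square. Square side x/4; circle radius (138−x)/(2π).
A(x) = (x/4)² + π·((138−x)/(2π))² = x²/16 + (138−x)²/(4π) for 0 ≤ x ≤ 138. A'(x) = x/8 − (138−x)/(2π) = 0 gives x = 4·138/(π+4) ≈ 77.2937.
A'' = 1/8 + 1/(2π) > 0, so this gives the minimum combined area; x ≈ 77.2937 cm to the square.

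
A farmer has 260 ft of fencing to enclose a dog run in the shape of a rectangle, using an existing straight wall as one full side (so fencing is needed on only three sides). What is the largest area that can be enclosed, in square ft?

Let the sides perpendicular to the wall have length x and the parallel side y, so 2x + y = 260 and the area is A = xy = x(260 − 2x).
A'(x) = 260 − 4x = 0 gives x = 65, and A''(x) = −4 < 0 confirms a maximum.
Then y = 260 − 2·65 = 130 and A = 8450.

8450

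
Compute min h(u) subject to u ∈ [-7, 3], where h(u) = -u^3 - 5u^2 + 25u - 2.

-127

The derivative is -3u^2 - 10u + 25, which vanishes at u = -5 and u = 5/3.
Candidates: h(-7) = -79, h(-5) = -127, h(5/3) = 571/27, h(3) = 1.
The minimum over the interval is -127, attained at u = -5.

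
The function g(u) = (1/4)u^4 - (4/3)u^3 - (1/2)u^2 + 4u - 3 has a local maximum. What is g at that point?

-7/12

g'(u) = u^3 - 4u^2 - u + 4 = 0 at u = -1, 1, 4.
Since g''(u) = 3u^2 - 8u - 1, we get g''(-1) = 10 > 0 ⇒ local minimum; g''(1) = -6 < 0 ⇒ local maximum; g''(4) = 15 > 0 ⇒ local minimum.
The local maximum is g(1) = -7/12.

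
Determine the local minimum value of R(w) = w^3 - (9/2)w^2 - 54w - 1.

Critical points: R'(w) = 3w^2 - 9w - 54 vanishes at w = -3, 6.
Since R''(w) = 6w - 9, we get R''(-3) = -27 < 0 ⇒ local maximum; R''(6) = 27 > 0 ⇒ local minimum.
So the local minimum value is R(6) = -271.

-271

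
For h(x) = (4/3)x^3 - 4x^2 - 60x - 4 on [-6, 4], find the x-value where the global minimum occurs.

Differentiating, h'(x) = 4x^2 - 8x - 60; whose only zero in [-6, 4] is x = -3.
Compare values at every candidate in [-6, 4]: h(-6) = -76; h(-3) = 104; h(4) = -668/3.
So the minimum is h(4) = -668/3.

4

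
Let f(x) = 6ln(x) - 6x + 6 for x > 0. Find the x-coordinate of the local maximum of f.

1

f'(x) = 6/x − 6 = 0 gives x = 1.
f''(x) = -6/x², which is negative for x > 0, so this is a local maximum.
f(1) = 6·ln(1) - 6 + 6 ≈ 0.0000.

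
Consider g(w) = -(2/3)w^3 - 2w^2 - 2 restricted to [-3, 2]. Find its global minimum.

The derivative is -2w^2 - 4w, which vanishes at w = -2 and w = 0.
Compare values at every candidate in [-3, 2]: g(-3) = -2,  g(-2) = -14/3,  g(0) = -2,  g(2) = -46/3.
The minimum over the interval is -46/3, attained at w = 2.

-46/3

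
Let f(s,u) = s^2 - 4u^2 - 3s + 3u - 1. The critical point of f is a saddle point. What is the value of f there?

-43/16

∂f/∂s = 2s - 3 = 0 and ∂f/∂u = -8u + 3 = 0, so (s, u) = (3/2, 3/8).
The Hessian has f_{ss} = 2, f_{uu} = -8, f_{su} = 0, giving D = -16 < 0, so the point is a saddle point.
f(3/2, 3/8) = -43/16.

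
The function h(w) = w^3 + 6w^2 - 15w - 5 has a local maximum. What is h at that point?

Critical points: h'(w) = 3w^2 + 12w - 15 vanishes at w = -5, 1.
Second-derivative test with h''(w) = 6w + 12: h''(-5) = -18 < 0 ⇒ local maximum; h''(1) = 18 > 0 ⇒ local minimum.
So the local maximum value is h(-5) = 95.

95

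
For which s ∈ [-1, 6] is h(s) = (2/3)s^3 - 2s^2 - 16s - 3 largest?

-1

The derivative is 2s^2 - 4s - 16, whose only zero in [-1, 6] is s = 4.
Evaluating at the critical points and endpoints: h(-1) = 31/3,  h(4) = -169/3,  h(6) = -27.
Hence the absolute maximum is 31/3 at s = -1.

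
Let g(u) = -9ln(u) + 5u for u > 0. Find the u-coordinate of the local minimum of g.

g'(u) = -9/u + 5 = 0 gives u = 9/5.
g''(u) = 9/u², which is positive for u > 0, so this is a local minimum.
g(9/5) = -9·ln(9/5) + 9 ≈ 3.7099.

9/5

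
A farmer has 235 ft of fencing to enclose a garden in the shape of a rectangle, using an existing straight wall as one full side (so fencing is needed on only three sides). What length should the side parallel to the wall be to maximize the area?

Let the sides perpendicular to the wall have length x and the parallel side y, so 2x + y = 235 and the area is A = xy = x(235 − 2x).
A'(x) = 235 − 4x = 0 gives x = 235/4, and A''(x) = −4 < 0 confirms a maximum.
Then y = 235 − 2·235/4 = 235/2 and A = 55225/8.

235/2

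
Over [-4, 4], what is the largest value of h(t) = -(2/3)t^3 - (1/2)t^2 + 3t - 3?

59/3

The derivative is -2t^2 - t + 3, which vanishes at t = -3/2 and t = 1.
Evaluating at the critical points and endpoints: h(-4) = 59/3, h(-3/2) = -51/8, h(1) = -7/6, h(4) = -125/3.
Hence the absolute maximum is 59/3 at t = -4.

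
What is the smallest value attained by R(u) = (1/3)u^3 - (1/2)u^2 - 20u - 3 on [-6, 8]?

R'(u) = u^2 - u - 20, which vanishes at u = -4 and u = 5.
Evaluating at the critical points and endpoints: R(-6) = 27,  R(-4) = 143/3,  R(5) = -443/6,  R(8) = -73/3.
So the minimum is R(5) = -443/6.

-443/6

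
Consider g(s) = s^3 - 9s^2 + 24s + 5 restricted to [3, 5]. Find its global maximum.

25

The derivative is 3s^2 - 18s + 24, whose only zero in [3, 5] is s = 4.
Candidates: g(3) = 23,  g(4) = 21,  g(5) = 25.
Hence the absolute maximum is 25 at s = 5.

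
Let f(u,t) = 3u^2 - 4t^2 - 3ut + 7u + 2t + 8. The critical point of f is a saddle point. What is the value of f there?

314/57

∂f/∂u = 6u - 3t + 7 = 0 and ∂f/∂t = -3u - 8t + 2 = 0, so (u, t) = (-50/57, 11/19).
The Hessian has f_{uu} = 6, f_{tt} = -8, f_{ut} = -3, giving D = -57 < 0, so the point is a saddle point.
f(-50/57, 11/19) = 314/57.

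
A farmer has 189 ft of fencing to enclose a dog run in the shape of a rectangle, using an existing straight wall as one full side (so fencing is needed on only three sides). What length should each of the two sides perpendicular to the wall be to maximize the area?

189/4

Let the sides perpendicular to the wall have length x and the parallel side y, so 2x + y = 189 and the area is A = xy = x(189 − 2x).
A'(x) = 189 − 4x = 0 gives x = 189/4, and A''(x) = −4 < 0 confirms a maximum.
Then y = 189 − 2·189/4 = 189/2 and A = 35721/8.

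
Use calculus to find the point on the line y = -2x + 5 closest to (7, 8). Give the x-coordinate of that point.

Minimize D(x)^2 = (x - 7)^2 + (-2x - 3)^2.
d/dx[D^2] = 2(x - 7) + 2·(-2)·(-2x - 3) = 0 ⇒ x = 1/5.
Then y = 23/5 and the distance is √(289/5) ≈ 7.6026.

1/5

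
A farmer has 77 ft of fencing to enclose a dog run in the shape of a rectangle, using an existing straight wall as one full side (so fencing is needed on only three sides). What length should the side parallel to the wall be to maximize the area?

Let the sides perpendicular to the wall have length x and the parallel side y, so 2x + y = 77 and the area is A = xy = x(77 − 2x).
A'(x) = 77 − 4x = 0 gives x = 77/4, and A''(x) = −4 < 0 confirms a maximum.
Then y = 77 − 2·77/4 = 77/2 and A = 5929/8.

77/2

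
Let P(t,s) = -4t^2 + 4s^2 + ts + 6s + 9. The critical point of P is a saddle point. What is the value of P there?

∂P/∂t = -8t + s = 0 and ∂P/∂s = t + 8s + 6 = 0, so (t, s) = (-6/65, -48/65).
The Hessian has P_{tt} = -8, P_{ss} = 8, P_{ts} = 1, giving D = -65 < 0, so the point is a saddle point.
P(-6/65, -48/65) = 441/65.

441/65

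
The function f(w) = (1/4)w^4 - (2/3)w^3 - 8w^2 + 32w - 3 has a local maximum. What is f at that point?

Critical points: f'(w) = w^3 - 2w^2 - 16w + 32 vanishes at w = -4, 2, 4.
Second-derivative test with f''(w) = 3w^2 - 4w - 16: f''(-4) = 48 > 0 ⇒ local minimum; f''(2) = -12 < 0 ⇒ local maximum; f''(4) = 16 > 0 ⇒ local minimum.
Thus f has its local maximum at w = 2, with value 83/3.

83/3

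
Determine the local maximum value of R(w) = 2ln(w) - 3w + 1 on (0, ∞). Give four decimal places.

R'(w) = 2/w − 3 = 0 gives w = 2/3.
R''(w) = -2/w², which is negative for w > 0, so this is a local maximum.
R(2/3) = 2·ln(2/3) - 2 + 1 ≈ -1.8109.

-1.8109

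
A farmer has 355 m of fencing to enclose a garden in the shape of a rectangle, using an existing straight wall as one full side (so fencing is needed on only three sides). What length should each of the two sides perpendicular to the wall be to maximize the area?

355/4

Let the sides perpendicular to the wall have length x and the parallel side y, so 2x + y = 355 and the area is A = xy = x(355 − 2x).
A'(x) = 355 − 4x = 0 gives x = 355/4, and A''(x) = −4 < 0 confirms a maximum.
Then y = 355 − 2·355/4 = 355/2 and A = 126025/8.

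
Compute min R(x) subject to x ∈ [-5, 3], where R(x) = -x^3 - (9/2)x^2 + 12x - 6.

-62

Differentiating, R'(x) = -3x^2 - 9x + 12; which vanishes at x = -4 and x = 1.
Compare values at every candidate in [-5, 3]: R(-5) = -107/2, R(-4) = -62, R(1) = 1/2, R(3) = -75/2.
The minimum over the interval is -62, attained at x = -4.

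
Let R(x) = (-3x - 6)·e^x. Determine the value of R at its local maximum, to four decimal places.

0.1494

R'(x) = (-3)·e^x + (-3x - 6)·1·e^x = (-3x - 9)·e^x. Since e^x > 0, the only critical point is x = -3.
R''(-3) has the same sign as -3 < 0, so this is a local maximum.
R(-3) = (3)·e^(-3) ≈ 0.1494.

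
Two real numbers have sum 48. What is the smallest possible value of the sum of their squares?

With a + b = 48, a^2 + b^2 = a^2 + (48 − a)^2.
The derivative 2a − 2(48 − a) = 4a − 96 vanishes at a = 24; second derivative 4 > 0, a minimum.
The minimum is 2·(24)^2 = 1152.

1152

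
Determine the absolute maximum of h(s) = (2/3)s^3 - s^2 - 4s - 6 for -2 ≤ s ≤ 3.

h'(s) = 2s^2 - 2s - 4, which vanishes at s = -1 and s = 2.
Candidates: h(-2) = -22/3; h(-1) = -11/3; h(2) = -38/3; h(3) = -9.
Hence the absolute maximum is -11/3 at s = -1.

-11/3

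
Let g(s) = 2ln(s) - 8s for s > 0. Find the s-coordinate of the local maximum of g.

1/4

g'(s) = 2/s − 8 = 0 gives s = 1/4.
g''(s) = -2/s², which is negative for s > 0, so this is a local maximum.
g(1/4) = 2·ln(1/4) - 2 ≈ -4.7726.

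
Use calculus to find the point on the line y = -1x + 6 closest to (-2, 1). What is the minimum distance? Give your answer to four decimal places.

4.9497

Minimize D(x)^2 = (x + 2)^2 + (-x + 5)^2.
d/dx[D^2] = 2(x + 2) + 2·(-1)·(-x + 5) = 0 ⇒ x = 3/2.
Then y = 9/2 and the distance is √(49/2) ≈ 4.9497.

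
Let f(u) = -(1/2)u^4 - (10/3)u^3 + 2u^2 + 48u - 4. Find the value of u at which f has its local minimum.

-3

f'(u) = -2u^3 - 10u^2 + 4u + 48. Setting f'(u) = 0 gives u ∈ {-4, -3, 2}.
f''(u) = -6u^2 - 20u + 4. f''(-4) = -12 < 0 ⇒ local maximum; f''(-3) = 10 > 0 ⇒ local minimum; f''(2) = -60 < 0 ⇒ local maximum.
The local minimum is f(-3) = -161/2.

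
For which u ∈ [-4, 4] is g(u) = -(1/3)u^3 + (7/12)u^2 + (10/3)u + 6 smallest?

-4/3

g'(u) = -u^2 + (7/6)u + 10/3, which vanishes at u = -4/3 and u = 5/2.
Candidates: g(-4) = 70/3,  g(-4/3) = 274/81,  g(5/2) = 613/48,  g(4) = 22/3.
The minimum over the interval is 274/81, attained at u = -4/3.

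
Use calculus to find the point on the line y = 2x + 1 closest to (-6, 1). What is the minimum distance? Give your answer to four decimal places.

Minimize D(x)^2 = (x + 6)^2 + (2x)^2.
d/dx[D^2] = 2(x + 6) + 2·2·(2x) = 0 ⇒ x = -6/5.
Then y = -7/5 and the distance is √(144/5) ≈ 5.3666.

5.3666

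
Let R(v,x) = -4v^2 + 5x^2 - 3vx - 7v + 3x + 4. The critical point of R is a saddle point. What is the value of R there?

∂R/∂v = -8v - 3x - 7 = 0 and ∂R/∂x = -3v + 10x + 3 = 0, so (v, x) = (-61/89, -45/89).
The Hessian has R_{vv} = -8, R_{xx} = 10, R_{vx} = -3, giving D = -89 < 0, so the point is a saddle point.
R(-61/89, -45/89) = 502/89.

502/89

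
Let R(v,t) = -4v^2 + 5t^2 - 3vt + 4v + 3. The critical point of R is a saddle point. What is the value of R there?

∂R/∂v = -8v - 3t + 4 = 0 and ∂R/∂t = -3v + 10t = 0, so (v, t) = (40/89, 12/89).
The Hessian has R_{vv} = -8, R_{tt} = 10, R_{vt} = -3, giving D = -89 < 0, so the point is a saddle point.
R(40/89, 12/89) = 347/89.

347/89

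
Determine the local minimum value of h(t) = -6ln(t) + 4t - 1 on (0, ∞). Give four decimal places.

2.5672

h'(t) = -6/t + 4 = 0 gives t = 3/2.
h''(t) = 6/t², which is positive for t > 0, so this is a local minimum.
h(3/2) = -6·ln(3/2) + 6 - 1 ≈ 2.5672.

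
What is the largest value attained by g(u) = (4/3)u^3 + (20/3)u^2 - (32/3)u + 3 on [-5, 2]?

67

g'(u) = 4u^2 + (40/3)u - 32/3, which vanishes at u = -4 and u = 2/3.
Candidates: g(-5) = 169/3, g(-4) = 67, g(2/3) = -61/81, g(2) = 19.
The maximum over the interval is 67, attained at u = -4.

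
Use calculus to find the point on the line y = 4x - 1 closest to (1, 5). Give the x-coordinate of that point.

Minimize D(x)^2 = (x - 1)^2 + (4x - 6)^2.
d/dx[D^2] = 2(x - 1) + 2·4·(4x - 6) = 0 ⇒ x = 25/17.
Then y = 83/17 and the distance is √(4/17) ≈ 0.4851.

25/17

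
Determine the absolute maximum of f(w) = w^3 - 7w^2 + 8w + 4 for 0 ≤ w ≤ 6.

The derivative is 3w^2 - 14w + 8, which vanishes at w = 2/3 and w = 4.
Evaluating at the critical points and endpoints: f(0) = 4, f(2/3) = 176/27, f(4) = -12, f(6) = 16.
So the maximum is f(6) = 16.

16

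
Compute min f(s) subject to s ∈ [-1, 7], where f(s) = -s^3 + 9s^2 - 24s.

-70

Differentiating, f'(s) = -3s^2 + 18s - 24; which vanishes at s = 2 and s = 4.
Compare values at every candidate in [-1, 7]: f(-1) = 34, f(2) = -20, f(4) = -16, f(7) = -70.
So the minimum is f(7) = -70.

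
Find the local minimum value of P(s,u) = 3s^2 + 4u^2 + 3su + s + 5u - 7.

∂P/∂s = 6s + 3u + 1 = 0 and ∂P/∂u = 3s + 8u + 5 = 0, so (s, u) = (7/39, -9/13).
The Hessian has P_{ss} = 6, P_{uu} = 8, P_{su} = 3, giving D = 39 > 0 with P_{ss} > 0, so the point is a local minimum.
P(7/39, -9/13) = -337/39.

-337/39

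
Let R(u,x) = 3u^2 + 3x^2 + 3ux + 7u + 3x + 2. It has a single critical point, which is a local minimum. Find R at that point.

-19/9

∂R/∂u = 6u + 3x + 7 = 0 and ∂R/∂x = 3u + 6x + 3 = 0, so (u, x) = (-11/9, 1/9).
The Hessian has R_{uu} = 6, R_{xx} = 6, R_{ux} = 3, giving D = 27 > 0 with R_{uu} > 0, so the point is a local minimum.
R(-11/9, 1/9) = -19/9.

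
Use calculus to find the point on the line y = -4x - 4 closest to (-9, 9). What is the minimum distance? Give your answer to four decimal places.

5.5783

Minimize D(x)^2 = (x + 9)^2 + (-4x - 13)^2.
d/dx[D^2] = 2(x + 9) + 2·(-4)·(-4x - 13) = 0 ⇒ x = -61/17.
Then y = 176/17 and the distance is √(529/17) ≈ 5.5783.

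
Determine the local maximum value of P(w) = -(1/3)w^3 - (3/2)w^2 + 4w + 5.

P'(w) = -w^2 - 3w + 4 = 0 at w = -4, 1.
Since P''(w) = -2w - 3, we get P''(-4) = 5 > 0 ⇒ local minimum; P''(1) = -5 < 0 ⇒ local maximum.
So the local maximum value is P(1) = 43/6.

43/6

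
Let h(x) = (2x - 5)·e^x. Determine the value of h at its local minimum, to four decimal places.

-8.9634

By the product rule, h'(x) = (2x - 3)·e^x. Since e^x > 0, the only critical point is x = 3/2.
h''(3/2) has the same sign as 2 > 0, so this is a local minimum.
h(3/2) = (-2)·e^(3/2) ≈ -8.9634.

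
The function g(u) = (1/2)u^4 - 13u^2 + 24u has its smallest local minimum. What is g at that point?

-176

g'(u) = 2u^3 - 26u + 24. Setting g'(u) = 0 gives u ∈ {-4, 1, 3}.
Second-derivative test with g''(u) = 6u^2 - 26: g''(-4) = 70 > 0 ⇒ local minimum; g''(1) = -20 < 0 ⇒ local maximum; g''(3) = 28 > 0 ⇒ local minimum.
The smallest local minimum is g(-4) = -176.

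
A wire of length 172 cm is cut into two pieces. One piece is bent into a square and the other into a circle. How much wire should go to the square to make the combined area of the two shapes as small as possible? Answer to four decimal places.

Let x be the length used for the square. Square side x/4; circle radius (172−x)/(2π).
A(x) = (x/4)² + π·((172−x)/(2π))² = x²/16 + (172−x)²/(4π) for 0 ≤ x ≤ 172. A'(x) = x/8 − (172−x)/(2π) = 0 gives x = 4·172/(π+4) ≈ 96.3371.
A'' = 1/8 + 1/(2π) > 0, so this gives the minimum combined area; x ≈ 96.3371 cm to the square.

96.3371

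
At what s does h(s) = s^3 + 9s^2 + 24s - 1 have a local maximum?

-4

Critical points: h'(s) = 3s^2 + 18s + 24 vanishes at s = -4, -2.
Since h''(s) = 6s + 18, we get h''(-4) = -6 < 0 ⇒ local maximum; h''(-2) = 6 > 0 ⇒ local minimum.
Thus h has its local maximum at s = -4, with value -17.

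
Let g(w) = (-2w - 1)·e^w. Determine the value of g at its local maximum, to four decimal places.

Differentiating with the product rule gives g'(w) = (-2w - 3)·e^w. Since e^w > 0, the only critical point is w = -3/2.
g''(-3/2) has the same sign as -2 < 0, so this is a local maximum.
g(-3/2) = (2)·e^(-3/2) ≈ 0.4463.

0.4463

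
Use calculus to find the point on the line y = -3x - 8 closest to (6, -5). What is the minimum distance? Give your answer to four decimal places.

6.6408

Minimize D(x)^2 = (x - 6)^2 + (-3x - 3)^2.
d/dx[D^2] = 2(x - 6) + 2·(-3)·(-3x - 3) = 0 ⇒ x = -3/10.
Then y = -71/10 and the distance is √(441/10) ≈ 6.6408.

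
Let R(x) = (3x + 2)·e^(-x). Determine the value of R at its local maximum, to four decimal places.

R'(x) = 3·e^(-x) + (3x + 2)·(-1)·e^(-x) = (-3x + 1)·e^(-x). Since e^(-x) > 0, the only critical point is x = 1/3.
R''(1/3) has the same sign as -3 < 0, so this is a local maximum.
R(1/3) = (3)·e^(-1/3) ≈ 2.1496.

2.1496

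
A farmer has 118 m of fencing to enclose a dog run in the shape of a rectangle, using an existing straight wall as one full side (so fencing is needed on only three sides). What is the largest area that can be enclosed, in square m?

3481/2

Let the sides perpendicular to the wall have length x and the parallel side y, so 2x + y = 118 and the area is A = xy = x(118 − 2x).
A'(x) = 118 − 4x = 0 gives x = 59/2, and A''(x) = −4 < 0 confirms a maximum.
Then y = 118 − 2·59/2 = 59 and A = 3481/2.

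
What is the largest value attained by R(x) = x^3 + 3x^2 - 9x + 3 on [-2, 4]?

R'(x) = 3x^2 + 6x - 9, whose only zero in [-2, 4] is x = 1.
Compare values at every candidate in [-2, 4]: R(-2) = 25, R(1) = -2, R(4) = 79.
Hence the absolute maximum is 79 at x = 4.

79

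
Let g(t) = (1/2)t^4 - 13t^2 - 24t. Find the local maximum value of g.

Critical points: g'(t) = 2t^3 - 26t - 24 vanishes at t = -3, -1, 4.
g''(t) = 6t^2 - 26. g''(-3) = 28 > 0 ⇒ local minimum; g''(-1) = -20 < 0 ⇒ local maximum; g''(4) = 70 > 0 ⇒ local minimum.
Thus g has its local maximum at t = -1, with value 23/2.

23/2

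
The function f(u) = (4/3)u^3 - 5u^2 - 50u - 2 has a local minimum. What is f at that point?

f'(u) = 4u^2 - 10u - 50. Setting f'(u) = 0 gives u ∈ {-5/2, 5}.
Since f''(u) = 8u - 10, we get f''(-5/2) = -30 < 0 ⇒ local maximum; f''(5) = 30 > 0 ⇒ local minimum.
Thus f has its local minimum at u = 5, with value -631/3.

-631/3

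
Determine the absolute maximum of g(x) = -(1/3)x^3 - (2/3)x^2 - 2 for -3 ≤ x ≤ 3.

1

Differentiating, g'(x) = -x^2 - (4/3)x; which vanishes at x = -4/3 and x = 0.
Evaluating at the critical points and endpoints: g(-3) = 1; g(-4/3) = -194/81; g(0) = -2; g(3) = -17.
So the maximum is g(-3) = 1.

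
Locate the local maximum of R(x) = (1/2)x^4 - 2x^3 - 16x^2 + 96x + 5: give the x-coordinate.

3

Critical points: R'(x) = 2x^3 - 6x^2 - 32x + 96 vanishes at x = -4, 3, 4.
Second-derivative test with R''(x) = 6x^2 - 12x - 32: R''(-4) = 112 > 0 ⇒ local minimum; R''(3) = -14 < 0 ⇒ local maximum; R''(4) = 16 > 0 ⇒ local minimum.
So the local maximum value is R(3) = 271/2.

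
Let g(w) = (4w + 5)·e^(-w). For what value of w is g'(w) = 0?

-1/4

Differentiating with the product rule gives g'(w) = (-4w - 1)·e^(-w). Since e^(-w) > 0, the only critical point is w = -1/4.
g''(-1/4) has the same sign as -4 < 0, so this is a local maximum.
g(-1/4) = (4)·e^(1/4) ≈ 5.1361.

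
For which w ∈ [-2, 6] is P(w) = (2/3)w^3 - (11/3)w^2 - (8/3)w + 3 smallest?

4

P'(w) = 2w^2 - (22/3)w - 8/3, which vanishes at w = -1/3 and w = 4.
Candidates: P(-2) = -35/3,  P(-1/3) = 280/81,  P(4) = -71/3,  P(6) = -1.
Hence the absolute minimum is -71/3 at w = 4.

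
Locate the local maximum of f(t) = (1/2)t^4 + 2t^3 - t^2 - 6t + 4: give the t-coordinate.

Critical points: f'(t) = 2t^3 + 6t^2 - 2t - 6 vanishes at t = -3, -1, 1.
Since f''(t) = 6t^2 + 12t - 2, we get f''(-3) = 16 > 0 ⇒ local minimum; f''(-1) = -8 < 0 ⇒ local maximum; f''(1) = 16 > 0 ⇒ local minimum.
Thus f has its local maximum at t = -1, with value 15/2.

-1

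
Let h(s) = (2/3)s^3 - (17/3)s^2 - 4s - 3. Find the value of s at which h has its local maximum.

-1/3

Critical points: h'(s) = 2s^2 - (34/3)s - 4 vanishes at s = -1/3, 6.
Since h''(s) = 4s - 34/3, we get h''(-1/3) = -38/3 < 0 ⇒ local maximum; h''(6) = 38/3 > 0 ⇒ local minimum.
Thus h has its local maximum at s = -1/3, with value -188/81.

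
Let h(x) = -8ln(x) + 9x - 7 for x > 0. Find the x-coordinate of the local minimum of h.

8/9

h'(x) = -8/x + 9 = 0 gives x = 8/9.
h''(x) = 8/x², which is positive for x > 0, so this is a local minimum.
h(8/9) = -8·ln(8/9) + 8 - 7 ≈ 1.9423.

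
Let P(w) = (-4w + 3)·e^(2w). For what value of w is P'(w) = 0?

P'(w) = (-4)·e^(2w) + (-4w + 3)·2·e^(2w) = (-8w + 2)·e^(2w). Since e^(2w) > 0, the only critical point is w = 1/4.
P''(1/4) has the same sign as -8 < 0, so this is a local maximum.
P(1/4) = (2)·e^(1/2) ≈ 3.2974.

1/4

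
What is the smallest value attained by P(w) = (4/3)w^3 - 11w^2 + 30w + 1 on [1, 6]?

Differentiating, P'(w) = 4w^2 - 22w + 30; which vanishes at w = 5/2 and w = 3.
Evaluating at the critical points and endpoints: P(1) = 64/3; P(5/2) = 337/12; P(3) = 28; P(6) = 73.
So the minimum is P(1) = 64/3.

64/3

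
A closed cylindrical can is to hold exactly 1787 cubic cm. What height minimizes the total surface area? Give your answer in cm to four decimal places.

13.1526

With radius r and height h, πr²h = 1787 so h = 1787/(πr²), and S(r) = 2πr² + 2πrh = 2πr² + 2·1787/r.
S'(r) = 4πr − 2·1787/r² = 0 ⇒ r³ = 1787/(2π), so r ≈ 6.5763 and h = 2r ≈ 13.1526.
S''(r) = 4π + 4·1787/r³ > 0, so this is the minimum; S ≈ 815.2001.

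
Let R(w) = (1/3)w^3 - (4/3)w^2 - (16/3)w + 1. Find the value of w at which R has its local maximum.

R'(w) = w^2 - (8/3)w - 16/3 = 0 at w = -4/3, 4.
Since R''(w) = 2w - 8/3, we get R''(-4/3) = -16/3 < 0 ⇒ local maximum; R''(4) = 16/3 > 0 ⇒ local minimum.
So the local maximum value is R(-4/3) = 401/81.

-4/3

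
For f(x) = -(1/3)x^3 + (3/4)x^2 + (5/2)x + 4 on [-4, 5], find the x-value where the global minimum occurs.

5

f'(x) = -x^2 + (3/2)x + 5/2, which vanishes at x = -1 and x = 5/2.
Evaluating at the critical points and endpoints: f(-4) = 82/3, f(-1) = 31/12, f(5/2) = 467/48, f(5) = -77/12.
So the minimum is f(5) = -77/12.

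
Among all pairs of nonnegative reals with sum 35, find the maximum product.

1225/4

With x + y = 35, the product is P(x) = x(35 − x).
P'(x) = 35 − 2x = 0 gives x = 35/2; P'' = −2 < 0, so this is the maximum.
P = 35/2·35/2 = 1225/4.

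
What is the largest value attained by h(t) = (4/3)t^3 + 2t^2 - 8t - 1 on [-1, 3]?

The derivative is 4t^2 + 4t - 8, whose only zero in [-1, 3] is t = 1.
Evaluating at the critical points and endpoints: h(-1) = 23/3,  h(1) = -17/3,  h(3) = 29.
Hence the absolute maximum is 29 at t = 3.

29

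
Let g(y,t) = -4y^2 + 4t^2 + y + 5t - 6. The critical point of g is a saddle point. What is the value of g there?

-15/2

∂g/∂y = -8y + 1 = 0 and ∂g/∂t = 8t + 5 = 0, so (y, t) = (1/8, -5/8).
The Hessian has g_{yy} = -8, g_{tt} = 8, g_{yt} = 0, giving D = -64 < 0, so the point is a saddle point.
g(1/8, -5/8) = -15/2.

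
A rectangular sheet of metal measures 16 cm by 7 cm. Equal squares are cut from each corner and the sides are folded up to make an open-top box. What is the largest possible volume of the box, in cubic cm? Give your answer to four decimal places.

78.0090

With cut size x, the volume is V(x) = x(16 − 2x)(7 − 2x) for 0 < x < 3.5.
V'(x) = 12x^2 − 92x + 112. Setting V'(x) = 0 gives x ≈ 1.5179 (the root in (0, 3.5)).
V''(x) = 24x − 92 is negative there, so this is the maximum; V ≈ 78.0090.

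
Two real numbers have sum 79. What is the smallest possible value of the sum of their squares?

6241/2

With a + b = 79, a^2 + b^2 = a^2 + (79 − a)^2.
The derivative 2a − 2(79 − a) = 4a − 158 vanishes at a = 79/2; second derivative 4 > 0, a minimum.
The minimum is 2·(79/2)^2 = 6241/2.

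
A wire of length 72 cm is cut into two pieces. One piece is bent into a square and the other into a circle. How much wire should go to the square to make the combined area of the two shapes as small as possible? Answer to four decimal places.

Let x be the length used for the square. Square side x/4; circle radius (72−x)/(2π).
A(x) = (x/4)² + π·((72−x)/(2π))² = x²/16 + (72−x)²/(4π) for 0 ≤ x ≤ 72. A'(x) = x/8 − (72−x)/(2π) = 0 gives x = 4·72/(π+4) ≈ 40.3271.
A'' = 1/8 + 1/(2π) > 0, so this gives the minimum combined area; x ≈ 40.3271 cm to the square.

40.3271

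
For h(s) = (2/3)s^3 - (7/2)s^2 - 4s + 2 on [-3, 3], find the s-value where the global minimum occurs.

The derivative is 2s^2 - 7s - 4, whose only zero in [-3, 3] is s = -1/2.
Evaluating at the critical points and endpoints: h(-3) = -71/2, h(-1/2) = 73/24, h(3) = -47/2.
Hence the absolute minimum is -71/2 at s = -3.

-3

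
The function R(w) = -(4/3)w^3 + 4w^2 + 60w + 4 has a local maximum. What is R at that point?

R'(w) = -4w^2 + 8w + 60. Setting R'(w) = 0 gives w ∈ {-3, 5}.
Second-derivative test with R''(w) = -8w + 8: R''(-3) = 32 > 0 ⇒ local minimum; R''(5) = -32 < 0 ⇒ local maximum.
So the local maximum value is R(5) = 712/3.

712/3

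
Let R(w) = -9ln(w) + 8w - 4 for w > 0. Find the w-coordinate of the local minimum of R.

R'(w) = -9/w + 8 = 0 gives w = 9/8.
R''(w) = 9/w², which is positive for w > 0, so this is a local minimum.
R(9/8) = -9·ln(9/8) + 9 - 4 ≈ 3.9400.

9/8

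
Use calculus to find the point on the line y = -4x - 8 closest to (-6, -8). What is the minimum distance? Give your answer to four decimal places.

5.8209

Minimize D(x)^2 = (x + 6)^2 + (-4x)^2.
d/dx[D^2] = 2(x + 6) + 2·(-4)·(-4x) = 0 ⇒ x = -6/17.
Then y = -112/17 and the distance is √(576/17) ≈ 5.8209.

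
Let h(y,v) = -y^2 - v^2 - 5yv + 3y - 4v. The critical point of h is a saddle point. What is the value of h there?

∂h/∂y = -2y - 5v + 3 = 0 and ∂h/∂v = -5y - 2v - 4 = 0, so (y, v) = (-26/21, 23/21).
The Hessian has h_{yy} = -2, h_{vv} = -2, h_{yv} = -5, giving D = -21 < 0, so the point is a saddle point.
h(-26/21, 23/21) = -85/21.

-85/21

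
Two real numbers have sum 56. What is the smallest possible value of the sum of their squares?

1568

With a + b = 56, a^2 + b^2 = a^2 + (56 − a)^2.
The derivative 2a − 2(56 − a) = 4a − 112 vanishes at a = 28; second derivative 4 > 0, a minimum.
The minimum is 2·(28)^2 = 1568.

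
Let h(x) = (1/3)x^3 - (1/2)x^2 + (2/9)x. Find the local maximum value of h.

h'(x) = x^2 - x + 2/9 = 0 at x = 1/3, 2/3.
h''(x) = 2x - 1. h''(1/3) = -1/3 < 0 ⇒ local maximum; h''(2/3) = 1/3 > 0 ⇒ local minimum.
Thus h has its local maximum at x = 1/3, with value 5/162.

5/162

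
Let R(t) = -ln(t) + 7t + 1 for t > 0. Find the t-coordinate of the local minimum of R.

1/7

R'(t) = -1/t + 7 = 0 gives t = 1/7.
R''(t) = 1/t², which is positive for t > 0, so this is a local minimum.
R(1/7) = -1·ln(1/7) + 1 + 1 ≈ 3.9459.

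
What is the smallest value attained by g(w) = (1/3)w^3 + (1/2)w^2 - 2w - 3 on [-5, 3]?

g'(w) = w^2 + w - 2, which vanishes at w = -2 and w = 1.
Evaluating at the critical points and endpoints: g(-5) = -133/6,  g(-2) = 1/3,  g(1) = -25/6,  g(3) = 9/2.
The minimum over the interval is -133/6, attained at w = -5.

-133/6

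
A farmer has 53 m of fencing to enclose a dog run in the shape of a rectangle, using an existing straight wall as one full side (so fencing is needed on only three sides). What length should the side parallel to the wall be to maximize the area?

Let the sides perpendicular to the wall have length x and the parallel side y, so 2x + y = 53 and the area is A = xy = x(53 − 2x).
A'(x) = 53 − 4x = 0 gives x = 53/4, and A''(x) = −4 < 0 confirms a maximum.
Then y = 53 − 2·53/4 = 53/2 and A = 2809/8.

53/2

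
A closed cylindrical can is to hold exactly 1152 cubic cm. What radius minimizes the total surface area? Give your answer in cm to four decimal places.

5.6810

With radius r and height h, πr²h = 1152 so h = 1152/(πr²), and S(r) = 2πr² + 2πrh = 2πr² + 2·1152/r.
S'(r) = 4πr − 2·1152/r² = 0 ⇒ r³ = 1152/(2π), so r ≈ 5.6810 and h = 2r ≈ 11.3620.
S''(r) = 4π + 4·1152/r³ > 0, so this is the minimum; S ≈ 608.3444.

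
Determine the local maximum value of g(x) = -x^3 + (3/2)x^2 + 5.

11/2

Critical points: g'(x) = -3x^2 + 3x vanishes at x = 0, 1.
Since g''(x) = -6x + 3, we get g''(0) = 3 > 0 ⇒ local minimum; g''(1) = -3 < 0 ⇒ local maximum.
The local maximum is g(1) = 11/2.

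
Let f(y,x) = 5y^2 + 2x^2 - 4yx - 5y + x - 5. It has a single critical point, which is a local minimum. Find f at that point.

-155/24

∂f/∂y = 10y - 4x - 5 = 0 and ∂f/∂x = -4y + 4x + 1 = 0, so (y, x) = (2/3, 5/12).
The Hessian has f_{yy} = 10, f_{xx} = 4, f_{yx} = -4, giving D = 24 > 0 with f_{yy} > 0, so the point is a local minimum.
f(2/3, 5/12) = -155/24.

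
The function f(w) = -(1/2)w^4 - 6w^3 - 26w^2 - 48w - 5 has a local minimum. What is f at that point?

53/2

f'(w) = -2w^3 - 18w^2 - 52w - 48. Setting f'(w) = 0 gives w ∈ {-4, -3, -2}.
Second-derivative test with f''(w) = -6w^2 - 36w - 52: f''(-4) = -4 < 0 ⇒ local maximum; f''(-3) = 2 > 0 ⇒ local minimum; f''(-2) = -4 < 0 ⇒ local maximum.
Thus f has its local minimum at w = -3, with value 53/2.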